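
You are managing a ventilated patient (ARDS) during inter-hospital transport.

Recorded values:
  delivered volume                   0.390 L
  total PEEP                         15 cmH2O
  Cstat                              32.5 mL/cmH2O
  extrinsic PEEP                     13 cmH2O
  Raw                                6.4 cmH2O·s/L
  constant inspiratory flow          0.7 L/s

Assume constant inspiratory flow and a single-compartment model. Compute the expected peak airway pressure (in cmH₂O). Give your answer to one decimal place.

Total PEEP = 15 cmH2O (set 13 + intrinsic 2); this is the baseline alveolar pressure.
Equation of motion (constant flow): PIP = Vt/C + R·V̇ + PEEP.
PIP = 390/32.5 + 6.4×0.7 + 15 = 12.0 + 4.48 + 15 = 31.48 cmH2O.

31.5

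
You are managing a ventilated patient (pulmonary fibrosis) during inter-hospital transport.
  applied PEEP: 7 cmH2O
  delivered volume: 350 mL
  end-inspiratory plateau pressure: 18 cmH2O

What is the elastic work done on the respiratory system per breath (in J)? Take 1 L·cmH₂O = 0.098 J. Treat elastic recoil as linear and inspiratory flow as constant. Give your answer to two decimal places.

0.19

Elastic work ≈ ½ × (Pplat − PEEP) × Vt = 0.5 × (18 − 7) × 0.350 L = 0.5 × 11.0 × 0.350 = 1.925 L·cmH2O.
× 0.098 J/(L·cmH2O) → 0.1887 J.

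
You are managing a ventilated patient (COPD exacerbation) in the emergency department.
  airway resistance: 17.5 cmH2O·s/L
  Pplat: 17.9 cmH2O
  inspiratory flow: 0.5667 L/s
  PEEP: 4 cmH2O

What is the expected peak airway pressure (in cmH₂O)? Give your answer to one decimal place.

PIP = Pplat + Raw × flow = 17.9 + 17.5 × 0.5667 = 17.9 + 9.917 = 27.817 cmH2O.

27.8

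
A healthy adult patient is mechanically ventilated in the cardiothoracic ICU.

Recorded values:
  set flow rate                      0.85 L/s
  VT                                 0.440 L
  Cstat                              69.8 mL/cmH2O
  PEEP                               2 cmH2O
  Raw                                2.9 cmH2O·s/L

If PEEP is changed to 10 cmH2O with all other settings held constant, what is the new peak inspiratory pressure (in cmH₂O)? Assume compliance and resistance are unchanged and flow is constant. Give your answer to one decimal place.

18.8

PIP = Vt/C + R·V̇ + PEEP (constant-flow equation of motion).
Only the baseline term changes: ΔPIP = ΔPEEP = 10 − 2 = 8.0 cmH2O.
Original PIP = 440/69.8 + 2.9×0.85 + 2 = 10.769 cmH2O; new PIP = 10.769 + (8.0) = 18.769 cmH2O.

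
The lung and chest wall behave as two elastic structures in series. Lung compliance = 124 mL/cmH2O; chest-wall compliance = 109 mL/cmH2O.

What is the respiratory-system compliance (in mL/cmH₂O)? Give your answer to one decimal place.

58.0

Lung and chest wall are elastances in series: 1/Crs = 1/CL + 1/Ccw.
1/Crs = 1/124 + 1/109 = 0.01724.
Crs = 58.005 mL/cmH2O.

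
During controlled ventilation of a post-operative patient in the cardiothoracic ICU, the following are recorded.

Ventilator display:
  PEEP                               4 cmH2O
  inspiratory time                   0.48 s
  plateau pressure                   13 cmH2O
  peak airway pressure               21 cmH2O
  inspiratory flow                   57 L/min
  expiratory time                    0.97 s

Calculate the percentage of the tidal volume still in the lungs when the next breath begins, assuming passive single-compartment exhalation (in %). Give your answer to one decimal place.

10.3

Flow: 57 L/min ÷ 60 = 0.95 L/s.
Vt = flow × Ti = 0.95 L/s × 0.48 s × 1000 mL/L = 456.0 mL.
R = (PIP − Pplat)/V̇ = (21 − 13) / 0.95 = 8.0/0.95 = 8.421 cmH2O·s/L.
C = Vt/(Pplat − PEEP) = 456.0 / (13 − 4) = 456.0/9.0 = 50.667 mL/cmH2O.
τ = R × C = 8.421 × 0.05067 L/cmH2O = 0.4267 s.
Fraction remaining at end-expiration = e^(−Te/τ) = e^(−0.97/0.4267) = 0.103 → 10.3%.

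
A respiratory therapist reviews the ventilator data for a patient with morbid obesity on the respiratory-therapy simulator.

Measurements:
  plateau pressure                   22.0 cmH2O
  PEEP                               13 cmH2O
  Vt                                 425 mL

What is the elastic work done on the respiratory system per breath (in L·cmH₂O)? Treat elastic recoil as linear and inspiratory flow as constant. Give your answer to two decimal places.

1.91

Elastic work ≈ ½ × (Pplat − PEEP) × Vt = 0.5 × (22.0 − 13) × 0.425 L = 0.5 × 9.0 × 0.425 = 1.913 L·cmH2O.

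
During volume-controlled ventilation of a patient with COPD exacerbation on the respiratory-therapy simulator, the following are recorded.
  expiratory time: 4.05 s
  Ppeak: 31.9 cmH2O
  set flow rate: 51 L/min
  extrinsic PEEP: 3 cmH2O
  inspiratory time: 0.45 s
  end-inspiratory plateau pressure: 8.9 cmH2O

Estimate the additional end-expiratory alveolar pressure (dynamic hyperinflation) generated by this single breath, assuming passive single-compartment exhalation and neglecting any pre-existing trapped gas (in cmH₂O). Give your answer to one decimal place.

Flow: 51 L/min ÷ 60 = 0.85 L/s.
Vt = flow × Ti = 0.85 L/s × 0.45 s × 1000 mL/L = 382.5 mL.
R = (PIP − Pplat)/V̇ = (31.9 − 8.9) / 0.85 = 23.0/0.85 = 27.059 cmH2O·s/L.
C = Vt/(Pplat − PEEP) = 382.5 / (8.9 − 3) = 382.5/5.9 = 64.831 mL/cmH2O.
τ = R × C = 27.059 × 0.06483 L/cmH2O = 1.754 s.
Fraction remaining = e^(−Te/τ) = e^(−4.05/1.754) = 0.09936; trapped volume = 382.5 × 0.09936 = 38.005 mL.
Additional alveolar pressure from trapping ≈ V_trapped / C = 38.005 / 64.831 = 0.5862 cmH2O.

0.6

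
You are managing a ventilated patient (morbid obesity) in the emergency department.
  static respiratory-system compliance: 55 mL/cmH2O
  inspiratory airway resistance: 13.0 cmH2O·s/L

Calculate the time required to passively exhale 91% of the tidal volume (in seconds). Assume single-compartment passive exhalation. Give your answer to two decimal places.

1.72

τ = R × C = 13.0 × 55 mL/cmH2O = 13.0 × 0.055 L/cmH2O = 0.715 s.
Exhaled fraction f = 1 − e^(−t/τ) → t = −τ·ln(1 − f) = −0.715·ln(0.09) = 1.722 s.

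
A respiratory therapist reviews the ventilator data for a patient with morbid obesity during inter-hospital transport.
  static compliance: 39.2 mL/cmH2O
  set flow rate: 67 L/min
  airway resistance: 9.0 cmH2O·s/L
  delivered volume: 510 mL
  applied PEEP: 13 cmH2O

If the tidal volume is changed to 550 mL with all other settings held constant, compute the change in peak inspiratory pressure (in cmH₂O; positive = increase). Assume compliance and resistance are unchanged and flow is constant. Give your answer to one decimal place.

PIP = Vt/C + R·V̇ + PEEP (constant-flow equation of motion).
Only the elastic term changes: ΔPIP = ΔVt / C = (550 − 510) / 39.2 = 1.02 cmH2O.

1.0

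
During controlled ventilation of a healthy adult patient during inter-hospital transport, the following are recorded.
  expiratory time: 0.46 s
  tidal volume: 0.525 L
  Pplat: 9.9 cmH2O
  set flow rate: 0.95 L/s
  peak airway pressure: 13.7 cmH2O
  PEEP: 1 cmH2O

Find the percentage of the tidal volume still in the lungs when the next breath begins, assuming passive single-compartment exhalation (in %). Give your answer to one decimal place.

R = (PIP − Pplat)/V̇ = (13.7 − 9.9) / 0.95 = 3.8/0.95 = 4.0 cmH2O·s/L.
C = Vt/(Pplat − PEEP) = 525.0 / (9.9 − 1) = 525.0/8.9 = 58.989 mL/cmH2O.
τ = R × C = 4.0 × 0.05899 L/cmH2O = 0.236 s.
Fraction remaining at end-expiration = e^(−Te/τ) = e^(−0.46/0.236) = 0.1424 → 14.24%.

14.2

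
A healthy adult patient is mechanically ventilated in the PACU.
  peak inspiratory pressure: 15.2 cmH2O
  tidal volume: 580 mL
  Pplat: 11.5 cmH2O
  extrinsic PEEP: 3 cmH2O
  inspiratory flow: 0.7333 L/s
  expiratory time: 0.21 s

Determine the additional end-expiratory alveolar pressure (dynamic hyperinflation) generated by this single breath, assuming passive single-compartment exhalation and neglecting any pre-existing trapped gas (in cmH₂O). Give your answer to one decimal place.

R = (PIP − Pplat)/V̇ = (15.2 − 11.5) / 0.7333 = 3.7/0.7333 = 5.046 cmH2O·s/L.
C = Vt/(Pplat − PEEP) = 580.0 / (11.5 − 3) = 580.0/8.5 = 68.235 mL/cmH2O.
τ = R × C = 5.046 × 0.06824 L/cmH2O = 0.3443 s.
Fraction remaining = e^(−Te/τ) = e^(−0.21/0.3443) = 0.5434; trapped volume = 580.0 × 0.5434 = 315.17 mL.
Additional alveolar pressure from trapping ≈ V_trapped / C = 315.17 / 68.235 = 4.619 cmH2O.

4.6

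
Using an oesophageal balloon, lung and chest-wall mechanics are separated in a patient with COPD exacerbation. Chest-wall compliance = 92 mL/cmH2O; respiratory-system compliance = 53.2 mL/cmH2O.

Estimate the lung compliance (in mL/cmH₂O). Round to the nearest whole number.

1/CL = 1/Crs − 1/Ccw.
1/CL = 1/53.2 − 1/92 = 0.007927.
CL = 126.15 mL/cmH2O.

126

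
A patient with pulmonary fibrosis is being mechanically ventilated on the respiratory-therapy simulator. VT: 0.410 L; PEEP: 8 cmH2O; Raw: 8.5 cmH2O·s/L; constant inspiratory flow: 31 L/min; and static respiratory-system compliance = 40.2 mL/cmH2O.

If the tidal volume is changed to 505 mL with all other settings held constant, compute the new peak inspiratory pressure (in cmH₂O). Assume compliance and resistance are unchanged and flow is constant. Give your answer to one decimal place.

Flow: 31 L/min ÷ 60 = 0.5167 L/s.
PIP = Vt/C + R·V̇ + PEEP (constant-flow equation of motion).
Only the elastic term changes: ΔPIP = ΔVt / C = (505 − 410) / 40.2 = 2.363 cmH2O.
Original PIP = 410/40.2 + 8.5×0.5167 + 8 = 22.591 cmH2O; new PIP = 22.591 + (2.363) = 24.954 cmH2O.

25.0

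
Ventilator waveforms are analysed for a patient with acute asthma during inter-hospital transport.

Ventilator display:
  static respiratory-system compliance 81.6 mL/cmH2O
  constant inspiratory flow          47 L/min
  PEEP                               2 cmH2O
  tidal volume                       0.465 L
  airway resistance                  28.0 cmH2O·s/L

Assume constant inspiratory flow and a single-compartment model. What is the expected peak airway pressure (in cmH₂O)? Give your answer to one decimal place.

29.6

Flow: 47 L/min ÷ 60 = 0.7833 L/s.
Equation of motion (constant flow): PIP = Vt/C + R·V̇ + PEEP.
PIP = 465/81.6 + 28.0×0.7833 + 2 = 5.699 + 21.932 + 2 = 29.631 cmH2O.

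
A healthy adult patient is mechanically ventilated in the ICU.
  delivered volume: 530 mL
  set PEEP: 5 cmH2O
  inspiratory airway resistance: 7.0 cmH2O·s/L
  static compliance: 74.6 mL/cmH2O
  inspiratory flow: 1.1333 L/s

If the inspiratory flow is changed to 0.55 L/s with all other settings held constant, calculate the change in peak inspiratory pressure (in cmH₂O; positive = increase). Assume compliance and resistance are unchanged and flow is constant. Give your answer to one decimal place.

PIP = Vt/C + R·V̇ + PEEP (constant-flow equation of motion).
Only the resistive term changes: ΔPIP = R × ΔV̇ = 7.0 × (0.55 − 1.1333) = 7.0 × -0.5833 = -4.083 cmH2O.

-4.1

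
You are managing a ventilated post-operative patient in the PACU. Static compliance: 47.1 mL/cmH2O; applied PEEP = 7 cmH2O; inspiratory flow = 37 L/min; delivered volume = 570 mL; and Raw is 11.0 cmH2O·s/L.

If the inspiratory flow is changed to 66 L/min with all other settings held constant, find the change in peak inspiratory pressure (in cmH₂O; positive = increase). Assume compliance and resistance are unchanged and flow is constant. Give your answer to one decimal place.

5.3

Flow: 37 L/min ÷ 60 = 0.6167 L/s.
New flow: 66 L/min ÷ 60 = 1.1 L/s.
PIP = Vt/C + R·V̇ + PEEP (constant-flow equation of motion).
Only the resistive term changes: ΔPIP = R × ΔV̇ = 11.0 × (1.1 − 0.6167) = 11.0 × 0.4833 = 5.316 cmH2O.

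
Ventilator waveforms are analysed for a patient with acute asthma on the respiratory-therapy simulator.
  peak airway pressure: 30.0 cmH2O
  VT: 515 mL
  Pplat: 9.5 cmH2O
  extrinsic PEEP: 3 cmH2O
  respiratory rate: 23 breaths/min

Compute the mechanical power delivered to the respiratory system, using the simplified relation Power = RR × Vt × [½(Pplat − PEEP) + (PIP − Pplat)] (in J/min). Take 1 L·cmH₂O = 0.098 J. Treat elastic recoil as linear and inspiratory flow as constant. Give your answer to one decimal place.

Per-breath work = Vt × [½(Pplat−PEEP) + (PIP−Pplat)] = 0.515 × [0.5×6.5 + 20.5] = 0.515 × 23.75 = 12.231 L·cmH2O.
Power = 23 × 12.231 = 281.31 L·cmH2O/min.
× 0.098 J/(L·cmH2O) → 27.568 J/min.

27.6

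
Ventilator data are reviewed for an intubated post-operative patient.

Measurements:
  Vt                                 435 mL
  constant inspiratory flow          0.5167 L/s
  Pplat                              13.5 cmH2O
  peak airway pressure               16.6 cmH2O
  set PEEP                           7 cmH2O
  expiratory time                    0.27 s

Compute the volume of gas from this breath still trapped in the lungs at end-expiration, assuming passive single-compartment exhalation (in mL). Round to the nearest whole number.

R = (PIP − Pplat)/V̇ = (16.6 − 13.5) / 0.5167 = 3.1/0.5167 = 6.0 cmH2O·s/L.
C = Vt/(Pplat − PEEP) = 435.0 / (13.5 − 7) = 435.0/6.5 = 66.923 mL/cmH2O.
τ = R × C = 6.0 × 0.06692 L/cmH2O = 0.4015 s.
Fraction remaining = e^(−Te/τ) = e^(−0.27/0.4015) = 0.5104.
Trapped volume = 435.0 × 0.5104 = 222.02 mL.

222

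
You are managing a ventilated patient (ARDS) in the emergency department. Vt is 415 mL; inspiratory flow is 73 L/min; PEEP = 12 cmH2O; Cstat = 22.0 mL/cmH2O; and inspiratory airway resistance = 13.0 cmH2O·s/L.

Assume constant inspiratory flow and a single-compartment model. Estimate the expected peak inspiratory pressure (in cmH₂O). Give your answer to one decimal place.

Flow: 73 L/min ÷ 60 = 1.2167 L/s.
Equation of motion (constant flow): PIP = Vt/C + R·V̇ + PEEP.
PIP = 415/22.0 + 13.0×1.2167 + 12 = 18.864 + 15.817 + 12 = 46.681 cmH2O.

46.7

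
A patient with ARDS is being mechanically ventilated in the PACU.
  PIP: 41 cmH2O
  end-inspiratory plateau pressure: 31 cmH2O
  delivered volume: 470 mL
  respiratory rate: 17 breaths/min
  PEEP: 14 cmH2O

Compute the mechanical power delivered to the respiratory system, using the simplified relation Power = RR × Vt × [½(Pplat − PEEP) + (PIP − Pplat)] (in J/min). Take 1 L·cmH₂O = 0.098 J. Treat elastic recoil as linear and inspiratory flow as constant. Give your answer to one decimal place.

14.5

Per-breath work = Vt × [½(Pplat−PEEP) + (PIP−Pplat)] = 0.470 × [0.5×17.0 + 10.0] = 0.470 × 18.5 = 8.695 L·cmH2O.
Power = 17 × 8.695 = 147.82 L·cmH2O/min.
× 0.098 J/(L·cmH2O) → 14.486 J/min.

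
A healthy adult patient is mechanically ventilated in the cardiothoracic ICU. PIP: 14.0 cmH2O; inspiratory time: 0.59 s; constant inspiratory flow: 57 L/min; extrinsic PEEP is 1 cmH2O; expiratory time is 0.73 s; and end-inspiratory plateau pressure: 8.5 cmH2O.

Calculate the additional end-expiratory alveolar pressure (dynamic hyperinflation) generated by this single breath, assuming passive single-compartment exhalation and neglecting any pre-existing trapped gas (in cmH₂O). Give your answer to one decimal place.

Flow: 57 L/min ÷ 60 = 0.95 L/s.
Vt = flow × Ti = 0.95 L/s × 0.59 s × 1000 mL/L = 560.5 mL.
R = (PIP − Pplat)/V̇ = (14.0 − 8.5) / 0.95 = 5.5/0.95 = 5.789 cmH2O·s/L.
C = Vt/(Pplat − PEEP) = 560.5 / (8.5 − 1) = 560.5/7.5 = 74.733 mL/cmH2O.
τ = R × C = 5.789 × 0.07473 L/cmH2O = 0.4326 s.
Fraction remaining = e^(−Te/τ) = e^(−0.73/0.4326) = 0.185; trapped volume = 560.5 × 0.185 = 103.69 mL.
Additional alveolar pressure from trapping ≈ V_trapped / C = 103.69 / 74.733 = 1.387 cmH2O.

1.4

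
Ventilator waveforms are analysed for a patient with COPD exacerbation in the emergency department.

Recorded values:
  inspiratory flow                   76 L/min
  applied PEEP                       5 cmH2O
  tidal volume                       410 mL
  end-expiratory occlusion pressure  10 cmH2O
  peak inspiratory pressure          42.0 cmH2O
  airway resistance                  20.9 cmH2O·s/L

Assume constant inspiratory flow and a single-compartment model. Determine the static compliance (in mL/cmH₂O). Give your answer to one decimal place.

74.2

Flow: 76 L/min ÷ 60 = 1.2667 L/s.
Total PEEP = 10 cmH2O (set 5 + intrinsic 5); this is the baseline alveolar pressure.
Equation of motion (constant flow): PIP = Vt/C + R·V̇ + PEEP.
Vt/C = PIP − R·V̇ − PEEP = 42.0 − 20.9×1.2667 − 10 = 42.0 − 26.474 − 10 = 5.526 cmH2O.
C = Vt / 5.526 = 410 / 5.526 = 74.195 mL/cmH2O.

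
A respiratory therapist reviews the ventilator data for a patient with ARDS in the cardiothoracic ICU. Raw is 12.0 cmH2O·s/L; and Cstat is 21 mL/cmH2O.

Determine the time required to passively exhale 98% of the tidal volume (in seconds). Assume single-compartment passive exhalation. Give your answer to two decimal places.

0.99

τ = R × C = 12.0 × 21 mL/cmH2O = 12.0 × 0.021 L/cmH2O = 0.252 s.
Exhaled fraction f = 1 − e^(−t/τ) → t = −τ·ln(1 − f) = −0.252·ln(0.02) = 0.9858 s.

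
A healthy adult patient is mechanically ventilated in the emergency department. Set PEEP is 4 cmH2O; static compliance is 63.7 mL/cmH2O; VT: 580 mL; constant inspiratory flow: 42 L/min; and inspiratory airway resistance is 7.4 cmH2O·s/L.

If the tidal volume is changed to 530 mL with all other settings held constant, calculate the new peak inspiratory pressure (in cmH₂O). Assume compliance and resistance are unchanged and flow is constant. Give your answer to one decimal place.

Flow: 42 L/min ÷ 60 = 0.7 L/s.
PIP = Vt/C + R·V̇ + PEEP (constant-flow equation of motion).
Only the elastic term changes: ΔPIP = ΔVt / C = (530 − 580) / 63.7 = -0.7849 cmH2O.
Original PIP = 580/63.7 + 7.4×0.7 + 4 = 18.285 cmH2O; new PIP = 18.285 + (-0.7849) = 17.5 cmH2O.

17.5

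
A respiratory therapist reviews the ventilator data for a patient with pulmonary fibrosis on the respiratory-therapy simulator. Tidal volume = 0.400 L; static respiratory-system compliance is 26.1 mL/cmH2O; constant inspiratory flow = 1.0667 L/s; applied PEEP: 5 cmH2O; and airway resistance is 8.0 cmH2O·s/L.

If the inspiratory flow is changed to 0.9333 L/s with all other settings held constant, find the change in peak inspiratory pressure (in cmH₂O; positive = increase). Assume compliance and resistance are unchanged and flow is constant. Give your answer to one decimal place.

-1.1

PIP = Vt/C + R·V̇ + PEEP (constant-flow equation of motion).
Only the resistive term changes: ΔPIP = R × ΔV̇ = 8.0 × (0.9333 − 1.0667) = 8.0 × -0.1334 = -1.067 cmH2O.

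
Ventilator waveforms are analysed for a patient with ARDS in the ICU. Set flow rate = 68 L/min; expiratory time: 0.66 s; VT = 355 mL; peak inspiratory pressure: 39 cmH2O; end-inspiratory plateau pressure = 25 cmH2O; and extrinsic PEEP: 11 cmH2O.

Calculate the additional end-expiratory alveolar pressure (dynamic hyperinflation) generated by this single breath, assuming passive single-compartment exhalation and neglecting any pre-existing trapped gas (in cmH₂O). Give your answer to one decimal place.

1.7

Flow: 68 L/min ÷ 60 = 1.1333 L/s.
R = (PIP − Pplat)/V̇ = (39 − 25) / 1.1333 = 14.0/1.1333 = 12.353 cmH2O·s/L.
C = Vt/(Pplat − PEEP) = 355.0 / (25 − 11) = 355.0/14.0 = 25.357 mL/cmH2O.
τ = R × C = 12.353 × 0.02536 L/cmH2O = 0.3133 s.
Fraction remaining = e^(−Te/τ) = e^(−0.66/0.3133) = 0.1217; trapped volume = 355.0 × 0.1217 = 43.204 mL.
Additional alveolar pressure from trapping ≈ V_trapped / C = 43.204 / 25.357 = 1.704 cmH2O.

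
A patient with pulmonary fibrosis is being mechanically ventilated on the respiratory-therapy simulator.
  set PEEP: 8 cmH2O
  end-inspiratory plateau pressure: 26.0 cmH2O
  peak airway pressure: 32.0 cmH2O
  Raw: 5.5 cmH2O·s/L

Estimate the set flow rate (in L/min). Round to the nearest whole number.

65

flow = (PIP − Pplat) / Raw = (32.0 − 26.0) / 5.5 = 1.091 L/s × 60 = 65.46 L/min.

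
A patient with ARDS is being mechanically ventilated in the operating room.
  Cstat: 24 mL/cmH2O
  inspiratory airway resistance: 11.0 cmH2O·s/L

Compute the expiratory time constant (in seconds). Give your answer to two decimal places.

0.26

τ = R × C = 11.0 × 24 mL/cmH2O = 11.0 × 0.024 L/cmH2O = 0.264 s.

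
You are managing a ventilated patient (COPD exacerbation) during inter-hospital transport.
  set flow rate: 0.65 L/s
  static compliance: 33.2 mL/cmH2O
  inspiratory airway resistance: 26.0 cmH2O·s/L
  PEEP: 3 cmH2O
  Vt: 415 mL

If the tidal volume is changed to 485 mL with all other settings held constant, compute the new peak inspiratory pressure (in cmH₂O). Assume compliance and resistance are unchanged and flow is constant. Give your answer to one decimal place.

PIP = Vt/C + R·V̇ + PEEP (constant-flow equation of motion).
Only the elastic term changes: ΔPIP = ΔVt / C = (485 − 415) / 33.2 = 2.108 cmH2O.
Original PIP = 415/33.2 + 26.0×0.65 + 3 = 32.4 cmH2O; new PIP = 32.4 + (2.108) = 34.508 cmH2O.

34.5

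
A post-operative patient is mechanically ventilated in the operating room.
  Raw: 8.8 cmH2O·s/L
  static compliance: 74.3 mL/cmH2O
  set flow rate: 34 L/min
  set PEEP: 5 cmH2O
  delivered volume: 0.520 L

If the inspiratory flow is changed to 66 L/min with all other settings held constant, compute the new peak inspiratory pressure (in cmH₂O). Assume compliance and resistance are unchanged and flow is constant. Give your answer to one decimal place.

Flow: 34 L/min ÷ 60 = 0.5667 L/s.
New flow: 66 L/min ÷ 60 = 1.1 L/s.
PIP = Vt/C + R·V̇ + PEEP (constant-flow equation of motion).
Only the resistive term changes: ΔPIP = R × ΔV̇ = 8.8 × (1.1 − 0.5667) = 8.8 × 0.5333 = 4.693 cmH2O.
Original PIP = 520/74.3 + 8.8×0.5667 + 5 = 16.986 cmH2O; new PIP = 16.986 + (4.693) = 21.679 cmH2O.

21.7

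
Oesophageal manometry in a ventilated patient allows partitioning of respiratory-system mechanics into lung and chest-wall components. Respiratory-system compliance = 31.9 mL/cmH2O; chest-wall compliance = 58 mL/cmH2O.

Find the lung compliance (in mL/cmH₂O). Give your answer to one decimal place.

1/CL = 1/Crs − 1/Ccw.
1/CL = 1/31.9 − 1/58 = 0.01411.
CL = 70.872 mL/cmH2O.

70.9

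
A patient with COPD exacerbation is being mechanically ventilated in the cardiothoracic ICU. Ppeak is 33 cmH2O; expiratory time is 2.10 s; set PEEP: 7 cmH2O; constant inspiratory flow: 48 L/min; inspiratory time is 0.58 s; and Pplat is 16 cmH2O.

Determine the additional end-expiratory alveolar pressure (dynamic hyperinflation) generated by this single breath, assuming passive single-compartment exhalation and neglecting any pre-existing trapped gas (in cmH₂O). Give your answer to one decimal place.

Flow: 48 L/min ÷ 60 = 0.8 L/s.
Vt = flow × Ti = 0.8 L/s × 0.58 s × 1000 mL/L = 464.0 mL.
R = (PIP − Pplat)/V̇ = (33 − 16) / 0.8 = 17.0/0.8 = 21.25 cmH2O·s/L.
C = Vt/(Pplat − PEEP) = 464.0 / (16 − 7) = 464.0/9.0 = 51.556 mL/cmH2O.
τ = R × C = 21.25 × 0.05156 L/cmH2O = 1.096 s.
Fraction remaining = e^(−Te/τ) = e^(−2.10/1.096) = 0.1472; trapped volume = 464.0 × 0.1472 = 68.301 mL.
Additional alveolar pressure from trapping ≈ V_trapped / C = 68.301 / 51.556 = 1.325 cmH2O.

1.3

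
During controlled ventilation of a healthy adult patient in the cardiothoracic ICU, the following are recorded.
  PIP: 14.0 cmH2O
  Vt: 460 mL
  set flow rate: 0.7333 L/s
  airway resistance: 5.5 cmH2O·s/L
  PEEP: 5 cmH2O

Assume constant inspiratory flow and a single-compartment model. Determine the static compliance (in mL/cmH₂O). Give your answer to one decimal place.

Equation of motion (constant flow): PIP = Vt/C + R·V̇ + PEEP.
Vt/C = PIP − R·V̇ − PEEP = 14.0 − 5.5×0.7333 − 5 = 14.0 − 4.033 − 5 = 4.967 cmH2O.
C = Vt / 4.967 = 460 / 4.967 = 92.611 mL/cmH2O.

92.6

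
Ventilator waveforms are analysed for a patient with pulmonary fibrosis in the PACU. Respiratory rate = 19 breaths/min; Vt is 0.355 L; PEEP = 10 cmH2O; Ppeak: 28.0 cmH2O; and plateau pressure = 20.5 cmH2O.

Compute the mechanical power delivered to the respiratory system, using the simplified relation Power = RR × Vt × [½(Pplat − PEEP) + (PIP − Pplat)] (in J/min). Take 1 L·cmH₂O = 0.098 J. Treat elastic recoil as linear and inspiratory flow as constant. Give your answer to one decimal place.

8.4

Per-breath work = Vt × [½(Pplat−PEEP) + (PIP−Pplat)] = 0.355 × [0.5×10.5 + 7.5] = 0.355 × 12.75 = 4.526 L·cmH2O.
Power = 19 × 4.526 = 85.994 L·cmH2O/min.
× 0.098 J/(L·cmH2O) → 8.427 J/min.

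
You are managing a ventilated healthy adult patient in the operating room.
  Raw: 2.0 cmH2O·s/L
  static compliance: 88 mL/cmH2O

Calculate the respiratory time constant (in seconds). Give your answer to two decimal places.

0.18

τ = R × C = 2.0 × 88 mL/cmH2O = 2.0 × 0.088 L/cmH2O = 0.176 s.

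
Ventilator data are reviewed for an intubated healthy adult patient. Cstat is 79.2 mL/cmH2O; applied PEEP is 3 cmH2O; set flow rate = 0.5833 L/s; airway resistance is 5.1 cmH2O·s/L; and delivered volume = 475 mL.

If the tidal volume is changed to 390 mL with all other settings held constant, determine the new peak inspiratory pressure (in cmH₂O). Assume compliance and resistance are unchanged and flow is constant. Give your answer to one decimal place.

10.9

PIP = Vt/C + R·V̇ + PEEP (constant-flow equation of motion).
Only the elastic term changes: ΔPIP = ΔVt / C = (390 − 475) / 79.2 = -1.073 cmH2O.
Original PIP = 475/79.2 + 5.1×0.5833 + 3 = 11.972 cmH2O; new PIP = 11.972 + (-1.073) = 10.899 cmH2O.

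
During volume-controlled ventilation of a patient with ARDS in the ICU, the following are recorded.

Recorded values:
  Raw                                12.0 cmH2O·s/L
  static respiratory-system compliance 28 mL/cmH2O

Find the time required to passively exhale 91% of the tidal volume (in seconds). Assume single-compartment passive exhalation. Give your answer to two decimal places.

0.81

τ = R × C = 12.0 × 28 mL/cmH2O = 12.0 × 0.028 L/cmH2O = 0.336 s.
Exhaled fraction f = 1 − e^(−t/τ) → t = −τ·ln(1 − f) = −0.336·ln(0.09) = 0.8091 s.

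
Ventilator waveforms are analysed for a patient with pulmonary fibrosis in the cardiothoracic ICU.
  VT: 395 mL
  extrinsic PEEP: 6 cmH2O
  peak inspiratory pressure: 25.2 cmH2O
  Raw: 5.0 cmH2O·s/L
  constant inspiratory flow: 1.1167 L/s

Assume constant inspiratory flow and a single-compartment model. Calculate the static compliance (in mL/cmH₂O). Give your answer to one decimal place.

Equation of motion (constant flow): PIP = Vt/C + R·V̇ + PEEP.
Vt/C = PIP − R·V̇ − PEEP = 25.2 − 5.0×1.1167 − 6 = 25.2 − 5.584 − 6 = 13.616 cmH2O.
C = Vt / 13.616 = 395 / 13.616 = 29.01 mL/cmH2O.

29.0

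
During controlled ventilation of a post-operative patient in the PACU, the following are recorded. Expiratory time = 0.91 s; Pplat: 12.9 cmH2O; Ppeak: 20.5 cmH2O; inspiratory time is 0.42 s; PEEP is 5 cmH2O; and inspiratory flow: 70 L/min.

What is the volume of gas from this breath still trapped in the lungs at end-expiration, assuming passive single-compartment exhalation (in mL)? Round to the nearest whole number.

Flow: 70 L/min ÷ 60 = 1.1667 L/s.
Vt = flow × Ti = 1.1667 L/s × 0.42 s × 1000 mL/L = 490.01 mL.
R = (PIP − Pplat)/V̇ = (20.5 − 12.9) / 1.1667 = 7.6/1.1667 = 6.514 cmH2O·s/L.
C = Vt/(Pplat − PEEP) = 490.01 / (12.9 − 5) = 490.01/7.9 = 62.027 mL/cmH2O.
τ = R × C = 6.514 × 0.06203 L/cmH2O = 0.4041 s.
Fraction remaining = e^(−Te/τ) = e^(−0.91/0.4041) = 0.1052.
Trapped volume = 490.01 × 0.1052 = 51.549 mL.

52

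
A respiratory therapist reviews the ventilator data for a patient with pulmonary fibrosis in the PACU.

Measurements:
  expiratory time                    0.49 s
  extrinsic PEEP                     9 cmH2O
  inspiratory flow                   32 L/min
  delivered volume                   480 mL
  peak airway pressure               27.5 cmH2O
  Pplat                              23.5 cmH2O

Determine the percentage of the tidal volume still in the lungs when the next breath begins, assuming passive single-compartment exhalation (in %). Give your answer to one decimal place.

13.9

Flow: 32 L/min ÷ 60 = 0.5333 L/s.
R = (PIP − Pplat)/V̇ = (27.5 − 23.5) / 0.5333 = 4.0/0.5333 = 7.5 cmH2O·s/L.
C = Vt/(Pplat − PEEP) = 480.0 / (23.5 − 9) = 480.0/14.5 = 33.103 mL/cmH2O.
τ = R × C = 7.5 × 0.0331 L/cmH2O = 0.2483 s.
Fraction remaining at end-expiration = e^(−Te/τ) = e^(−0.49/0.2483) = 0.139 → 13.9%.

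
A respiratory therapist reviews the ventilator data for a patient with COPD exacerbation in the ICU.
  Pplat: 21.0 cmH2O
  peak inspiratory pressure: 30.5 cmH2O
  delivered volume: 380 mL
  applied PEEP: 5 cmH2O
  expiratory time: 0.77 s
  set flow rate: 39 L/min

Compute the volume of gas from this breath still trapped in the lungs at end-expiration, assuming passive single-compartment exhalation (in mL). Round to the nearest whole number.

41

Flow: 39 L/min ÷ 60 = 0.65 L/s.
R = (PIP − Pplat)/V̇ = (30.5 − 21.0) / 0.65 = 9.5/0.65 = 14.615 cmH2O·s/L.
C = Vt/(Pplat − PEEP) = 380.0 / (21.0 − 5) = 380.0/16.0 = 23.75 mL/cmH2O.
τ = R × C = 14.615 × 0.02375 L/cmH2O = 0.3471 s.
Fraction remaining = e^(−Te/τ) = e^(−0.77/0.3471) = 0.1088.
Trapped volume = 380.0 × 0.1088 = 41.344 mL.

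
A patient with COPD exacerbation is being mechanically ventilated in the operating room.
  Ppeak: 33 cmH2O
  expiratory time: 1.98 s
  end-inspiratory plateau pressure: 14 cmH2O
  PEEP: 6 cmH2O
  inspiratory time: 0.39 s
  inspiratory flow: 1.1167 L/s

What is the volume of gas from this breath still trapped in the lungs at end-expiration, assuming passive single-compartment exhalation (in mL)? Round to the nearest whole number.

51

Vt = flow × Ti = 1.1167 L/s × 0.39 s × 1000 mL/L = 435.51 mL.
R = (PIP − Pplat)/V̇ = (33 − 14) / 1.1167 = 19.0/1.1167 = 17.014 cmH2O·s/L.
C = Vt/(Pplat − PEEP) = 435.51 / (14 − 6) = 435.51/8.0 = 54.439 mL/cmH2O.
τ = R × C = 17.014 × 0.05444 L/cmH2O = 0.9262 s.
Fraction remaining = e^(−Te/τ) = e^(−1.98/0.9262) = 0.1179.
Trapped volume = 435.51 × 0.1179 = 51.347 mL.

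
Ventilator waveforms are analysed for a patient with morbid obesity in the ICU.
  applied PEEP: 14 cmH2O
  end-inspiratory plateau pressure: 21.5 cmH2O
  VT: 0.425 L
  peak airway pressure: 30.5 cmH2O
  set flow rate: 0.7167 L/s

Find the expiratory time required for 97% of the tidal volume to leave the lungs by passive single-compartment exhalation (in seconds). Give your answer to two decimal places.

R = (PIP − Pplat)/V̇ = (30.5 − 21.5) / 0.7167 = 9.0/0.7167 = 12.558 cmH2O·s/L.
C = Vt/(Pplat − PEEP) = 425.0 / (21.5 − 14) = 425.0/7.5 = 56.667 mL/cmH2O.
τ = R × C = 12.558 × 0.05667 L/cmH2O = 0.7117 s.
t = −τ·ln(1 − 0.97) = −0.7117·ln(0.03) = 2.496 s.

2.50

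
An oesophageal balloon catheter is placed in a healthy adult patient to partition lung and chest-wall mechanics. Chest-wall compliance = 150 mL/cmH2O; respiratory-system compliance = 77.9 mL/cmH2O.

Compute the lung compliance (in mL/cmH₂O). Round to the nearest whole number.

1/CL = 1/Crs − 1/Ccw.
1/CL = 1/77.9 − 1/150 = 0.00617.
CL = 162.07 mL/cmH2O.

162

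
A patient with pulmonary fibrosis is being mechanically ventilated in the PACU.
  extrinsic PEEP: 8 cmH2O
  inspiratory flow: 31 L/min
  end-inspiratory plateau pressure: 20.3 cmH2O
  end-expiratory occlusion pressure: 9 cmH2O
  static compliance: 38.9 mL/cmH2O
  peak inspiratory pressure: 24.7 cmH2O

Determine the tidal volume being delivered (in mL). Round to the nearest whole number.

End-expiratory occlusion gives total PEEP = 9 cmH2O (intrinsic PEEP = 9 − 8 = 1). Use total PEEP for the elastic gradient.
Vt = Cstat × (Pplat − PEEPtotal) = 38.9 × (20.3 − 9) = 38.9 × 11.3 = 439.57 mL.

440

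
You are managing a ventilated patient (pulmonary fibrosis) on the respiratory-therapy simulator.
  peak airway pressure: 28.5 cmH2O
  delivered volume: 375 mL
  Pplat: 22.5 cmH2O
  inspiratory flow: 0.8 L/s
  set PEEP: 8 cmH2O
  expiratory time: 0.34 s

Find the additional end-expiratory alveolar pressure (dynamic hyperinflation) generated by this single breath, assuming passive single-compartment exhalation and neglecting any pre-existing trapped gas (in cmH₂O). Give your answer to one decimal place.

2.5

R = (PIP − Pplat)/V̇ = (28.5 − 22.5) / 0.8 = 6.0/0.8 = 7.5 cmH2O·s/L.
C = Vt/(Pplat − PEEP) = 375.0 / (22.5 − 8) = 375.0/14.5 = 25.862 mL/cmH2O.
τ = R × C = 7.5 × 0.02586 L/cmH2O = 0.194 s.
Fraction remaining = e^(−Te/τ) = e^(−0.34/0.194) = 0.1733; trapped volume = 375.0 × 0.1733 = 64.988 mL.
Additional alveolar pressure from trapping ≈ V_trapped / C = 64.988 / 25.862 = 2.513 cmH2O.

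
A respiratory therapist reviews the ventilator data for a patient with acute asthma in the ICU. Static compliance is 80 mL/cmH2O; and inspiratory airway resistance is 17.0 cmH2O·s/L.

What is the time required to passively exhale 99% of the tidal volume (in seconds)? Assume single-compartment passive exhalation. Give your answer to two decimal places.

6.26

τ = R × C = 17.0 × 80 mL/cmH2O = 17.0 × 0.080 L/cmH2O = 1.36 s.
Exhaled fraction f = 1 − e^(−t/τ) → t = −τ·ln(1 − f) = −1.36·ln(0.01) = 6.263 s.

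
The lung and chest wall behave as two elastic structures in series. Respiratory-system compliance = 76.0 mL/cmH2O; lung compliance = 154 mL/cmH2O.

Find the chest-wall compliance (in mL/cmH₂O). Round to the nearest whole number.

1/Ccw = 1/Crs − 1/CL.
1/Ccw = 1/76.0 − 1/154 = 0.006664.
Ccw = 150.06 mL/cmH2O.

150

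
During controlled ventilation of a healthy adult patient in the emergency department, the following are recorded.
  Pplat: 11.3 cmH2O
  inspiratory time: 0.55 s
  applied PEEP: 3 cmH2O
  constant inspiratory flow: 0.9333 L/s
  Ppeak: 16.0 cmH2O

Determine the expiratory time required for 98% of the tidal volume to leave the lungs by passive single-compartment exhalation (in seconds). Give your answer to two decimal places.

Vt = flow × Ti = 0.9333 L/s × 0.55 s × 1000 mL/L = 513.32 mL.
R = (PIP − Pplat)/V̇ = (16.0 − 11.3) / 0.9333 = 4.7/0.9333 = 5.036 cmH2O·s/L.
C = Vt/(Pplat − PEEP) = 513.32 / (11.3 − 3) = 513.32/8.3 = 61.846 mL/cmH2O.
τ = R × C = 5.036 × 0.06185 L/cmH2O = 0.3115 s.
t = −τ·ln(1 − 0.98) = −0.3115·ln(0.02) = 1.219 s.

1.22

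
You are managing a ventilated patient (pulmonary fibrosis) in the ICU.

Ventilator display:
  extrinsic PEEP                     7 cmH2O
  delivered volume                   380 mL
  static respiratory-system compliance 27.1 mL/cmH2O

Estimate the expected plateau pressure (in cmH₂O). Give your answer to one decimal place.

Pplat = PEEP + Vt / Cstat = 7 + 380 / 27.1 = 7 + 14.022 = 21.022 cmH2O.

21.0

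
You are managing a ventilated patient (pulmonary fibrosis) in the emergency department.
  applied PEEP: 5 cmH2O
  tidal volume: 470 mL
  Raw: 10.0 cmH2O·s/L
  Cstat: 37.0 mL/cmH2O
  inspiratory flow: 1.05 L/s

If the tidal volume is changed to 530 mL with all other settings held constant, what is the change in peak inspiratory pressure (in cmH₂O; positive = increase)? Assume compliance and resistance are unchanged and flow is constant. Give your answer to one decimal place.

1.6

PIP = Vt/C + R·V̇ + PEEP (constant-flow equation of motion).
Only the elastic term changes: ΔPIP = ΔVt / C = (530 − 470) / 37.0 = 1.622 cmH2O.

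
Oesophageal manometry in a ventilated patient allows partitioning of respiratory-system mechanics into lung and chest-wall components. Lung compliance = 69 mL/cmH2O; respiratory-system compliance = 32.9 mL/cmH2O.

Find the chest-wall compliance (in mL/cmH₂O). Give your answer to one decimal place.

62.9

1/Ccw = 1/Crs − 1/CL.
1/Ccw = 1/32.9 − 1/69 = 0.0159.
Ccw = 62.893 mL/cmH2O.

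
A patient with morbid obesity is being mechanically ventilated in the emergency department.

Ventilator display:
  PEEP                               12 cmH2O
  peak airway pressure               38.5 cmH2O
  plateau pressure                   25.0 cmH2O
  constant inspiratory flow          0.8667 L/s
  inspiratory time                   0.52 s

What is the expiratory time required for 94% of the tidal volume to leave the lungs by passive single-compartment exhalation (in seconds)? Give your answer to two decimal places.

Vt = flow × Ti = 0.8667 L/s × 0.52 s × 1000 mL/L = 450.68 mL.
R = (PIP − Pplat)/V̇ = (38.5 − 25.0) / 0.8667 = 13.5/0.8667 = 15.576 cmH2O·s/L.
C = Vt/(Pplat − PEEP) = 450.68 / (25.0 − 12) = 450.68/13.0 = 34.668 mL/cmH2O.
τ = R × C = 15.576 × 0.03467 L/cmH2O = 0.54 s.
t = −τ·ln(1 − 0.94) = −0.54·ln(0.06) = 1.519 s.

1.52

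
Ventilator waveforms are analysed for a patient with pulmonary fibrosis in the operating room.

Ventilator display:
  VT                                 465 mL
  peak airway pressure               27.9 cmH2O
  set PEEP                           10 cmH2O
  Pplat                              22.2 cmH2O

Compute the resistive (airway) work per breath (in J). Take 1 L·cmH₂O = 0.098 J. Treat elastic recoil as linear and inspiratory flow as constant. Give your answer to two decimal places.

0.26

With constant inspiratory flow the resistive pressure is constant at PIP − Pplat = 27.9 − 22.2 = 5.7 cmH2O, so resistive work = 5.7 × 0.465 = 2.651 L·cmH2O.
× 0.098 J/(L·cmH2O) → 0.2598 J.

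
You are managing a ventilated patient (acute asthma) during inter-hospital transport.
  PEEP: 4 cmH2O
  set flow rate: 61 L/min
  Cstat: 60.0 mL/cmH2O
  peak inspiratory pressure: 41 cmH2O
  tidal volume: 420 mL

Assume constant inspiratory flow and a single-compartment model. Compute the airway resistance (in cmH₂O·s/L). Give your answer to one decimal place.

29.5

Flow: 61 L/min ÷ 60 = 1.0167 L/s.
Equation of motion (constant flow): PIP = Vt/C + R·V̇ + PEEP.
R·V̇ = PIP − Vt/C − PEEP = 41 − 420/60.0 − 4 = 41 − 7.0 − 4 = 30.0 cmH2O.
R = 30.0 / 1.0167 = 29.507 cmH2O·s/L.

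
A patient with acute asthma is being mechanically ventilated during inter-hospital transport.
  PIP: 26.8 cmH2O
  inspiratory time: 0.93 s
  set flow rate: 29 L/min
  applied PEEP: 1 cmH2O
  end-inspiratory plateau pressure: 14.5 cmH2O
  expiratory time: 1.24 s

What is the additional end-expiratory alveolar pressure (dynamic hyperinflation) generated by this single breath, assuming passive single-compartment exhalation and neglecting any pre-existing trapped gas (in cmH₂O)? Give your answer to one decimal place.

3.1

Flow: 29 L/min ÷ 60 = 0.4833 L/s.
Vt = flow × Ti = 0.4833 L/s × 0.93 s × 1000 mL/L = 449.47 mL.
R = (PIP − Pplat)/V̇ = (26.8 − 14.5) / 0.4833 = 12.3/0.4833 = 25.45 cmH2O·s/L.
C = Vt/(Pplat − PEEP) = 449.47 / (14.5 − 1) = 449.47/13.5 = 33.294 mL/cmH2O.
τ = R × C = 25.45 × 0.03329 L/cmH2O = 0.8472 s.
Fraction remaining = e^(−Te/τ) = e^(−1.24/0.8472) = 0.2314; trapped volume = 449.47 × 0.2314 = 104.01 mL.
Additional alveolar pressure from trapping ≈ V_trapped / C = 104.01 / 33.294 = 3.124 cmH2O.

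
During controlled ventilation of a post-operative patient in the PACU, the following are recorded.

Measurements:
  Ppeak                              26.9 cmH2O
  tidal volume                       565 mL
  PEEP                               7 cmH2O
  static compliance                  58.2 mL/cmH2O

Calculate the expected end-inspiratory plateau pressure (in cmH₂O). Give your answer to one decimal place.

Pplat = PEEP + Vt / Cstat = 7 + 565 / 58.2 = 7 + 9.708 = 16.708 cmH2O.

16.7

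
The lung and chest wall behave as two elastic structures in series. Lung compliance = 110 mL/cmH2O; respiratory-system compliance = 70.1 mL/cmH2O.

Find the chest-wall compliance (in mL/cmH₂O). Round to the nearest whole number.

1/Ccw = 1/Crs − 1/CL.
1/Ccw = 1/70.1 − 1/110 = 0.005174.
Ccw = 193.27 mL/cmH2O.

193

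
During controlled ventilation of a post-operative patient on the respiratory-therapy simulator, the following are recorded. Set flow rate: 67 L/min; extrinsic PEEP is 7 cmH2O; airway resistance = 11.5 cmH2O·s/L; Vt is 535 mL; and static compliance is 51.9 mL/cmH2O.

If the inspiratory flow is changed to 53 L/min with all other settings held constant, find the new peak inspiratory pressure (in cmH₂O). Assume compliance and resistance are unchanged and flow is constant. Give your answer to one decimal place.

27.5

Flow: 67 L/min ÷ 60 = 1.1167 L/s.
New flow: 53 L/min ÷ 60 = 0.8833 L/s.
PIP = Vt/C + R·V̇ + PEEP (constant-flow equation of motion).
Only the resistive term changes: ΔPIP = R × ΔV̇ = 11.5 × (0.8833 − 1.1167) = 11.5 × -0.2334 = -2.684 cmH2O.
Original PIP = 535/51.9 + 11.5×1.1167 + 7 = 30.15 cmH2O; new PIP = 30.15 + (-2.684) = 27.466 cmH2O.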